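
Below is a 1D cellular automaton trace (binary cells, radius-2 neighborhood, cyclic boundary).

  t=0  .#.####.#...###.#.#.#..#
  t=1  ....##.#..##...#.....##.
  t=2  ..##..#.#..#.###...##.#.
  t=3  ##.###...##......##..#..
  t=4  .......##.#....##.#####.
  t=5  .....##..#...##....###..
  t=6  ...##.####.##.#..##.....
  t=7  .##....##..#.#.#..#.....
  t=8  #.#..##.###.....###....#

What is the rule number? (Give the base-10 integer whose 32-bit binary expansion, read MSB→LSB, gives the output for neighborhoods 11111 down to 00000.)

3326513694

  #####|#  b31=1 t=4,i=20
  ####.|#  b30=1 t=0,i=5
  ###.#|.  b29=0 t=0,i=6
  ###..|.  b28=0 t=2,i=15
  ##.##|.  b27=0 t=3,i=2
  ##.#.|#  b26=1 t=0,i=7
  ##..#|#  b25=1 t=2,i=4
  ##...|.  b24=0 t=1,i=12
  #.###|.  b23=0 t=0,i=3
  #.##.|#  b22=1 t=6,i=11
  #.#.#|.  b21=0 t=0,i=1
  #.#..|.  b20=0 t=0,i=8
  #..##|.  b19=0 t=1,i=9
  #..#.|#  b18=1 t=0,i=22
  #...#|#  b17=1 t=0,i=10
  #....|.  b16=0 t=1,i=0
  .####|#  b15=1 t=0,i=4
  .###.|.  b14=0 t=0,i=13
  .##.#|.  b13=0 t=1,i=5
  .##..|#  b12=1 t=1,i=11
  .#.##|.  b11=0 t=0,i=2
  .#.#.|.  b10=0 t=0,i=0
  .#..#|#  b9=1 t=0,i=21
  .#...|.  b8=0 t=0,i=9
  ..###|.  b7=0 t=0,i=12
  ..##.|.  b6=0 t=1,i=4
  ..#.#|.  b5=0 t=0,i=23
  ..#..|#  b4=1 t=1,i=15
  ...##|#  b3=1 t=0,i=11
  ...#.|#  b2=1 t=1,i=14
  ....#|#  b1=1 t=1,i=2
  .....|.  b0=0 t=1,i=1
  bits 11000110010001101001001000011110 = 3326513694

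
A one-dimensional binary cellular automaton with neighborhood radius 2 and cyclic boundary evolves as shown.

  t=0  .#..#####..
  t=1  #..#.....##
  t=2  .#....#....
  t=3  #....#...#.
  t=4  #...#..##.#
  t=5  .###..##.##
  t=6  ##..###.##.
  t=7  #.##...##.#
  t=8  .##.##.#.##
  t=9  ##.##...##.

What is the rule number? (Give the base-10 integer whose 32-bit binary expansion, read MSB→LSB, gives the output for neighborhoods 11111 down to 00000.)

198839365

  [31] ##### => .  t=0,i=6
  [30] ####. => .  t=0,i=7
  [29] ###.# => .  t=6,i=6
  [28] ###.. => .  t=0,i=8
  [27] ##.## => #  t=4,i=9
  [26] ##.#. => .  t=8,i=6
  [25] ##..# => #  t=1,i=1
  [24] ##... => #  t=0,i=9
  [23] #.### => #  t=5,i=1
  [22] #.##. => #  t=4,i=10
  [21] #.#.# => .  t=8,i=7
  [20] #.#.. => #  t=3,i=0
  [19] #..## => #  t=0,i=3
  [18] #..#. => .  t=1,i=2
  [17] #...# => #  t=0,i=10
  [16] #.... => .  t=1,i=5
  [15] .#### => .  t=0,i=5
  [14] .###. => .  t=1,i=10
  [13] .##.# => .  t=4,i=8
  [12] .##.. => .  t=4,i=0
  [11] .#.## => #  t=8,i=8
  [10] .#.#. => #  t=3,i=10
  [9] .#..# => .  t=0,i=2
  [8] .#... => .  t=1,i=4
  [7] ..### => .  t=0,i=4
  [6] ..##. => #  t=4,i=7
  [5] ..#.# => .  t=3,i=9
  [4] ..#.. => .  t=0,i=1
  [3] ...## => .  t=1,i=8
  [2] ...#. => #  t=0,i=0
  [1] ....# => .  t=1,i=7
  [0] ..... => #  t=1,i=6
  bits 00001011110110100000110001000101 = 198839365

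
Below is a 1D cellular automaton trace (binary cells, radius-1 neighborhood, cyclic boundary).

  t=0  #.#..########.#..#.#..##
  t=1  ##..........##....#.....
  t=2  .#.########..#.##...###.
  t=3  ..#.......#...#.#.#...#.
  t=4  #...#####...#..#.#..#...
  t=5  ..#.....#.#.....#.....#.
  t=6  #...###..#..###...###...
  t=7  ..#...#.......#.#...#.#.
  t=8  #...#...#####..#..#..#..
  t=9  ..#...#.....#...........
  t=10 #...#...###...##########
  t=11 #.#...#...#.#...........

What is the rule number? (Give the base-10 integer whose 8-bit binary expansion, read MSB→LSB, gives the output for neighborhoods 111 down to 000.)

  ###|.  b7=0 t=0,i=6
  ##.|#  b6=1 t=0,i=0
  #.#|#  b5=1 t=0,i=1
  #..|.  b4=0 t=0,i=3
  .##|.  b3=0 t=0,i=5
  .#.|.  b2=0 t=0,i=2
  ..#|.  b1=0 t=0,i=4
  ...|#  b0=1 t=1,i=3
  bits 01100001 = 97

97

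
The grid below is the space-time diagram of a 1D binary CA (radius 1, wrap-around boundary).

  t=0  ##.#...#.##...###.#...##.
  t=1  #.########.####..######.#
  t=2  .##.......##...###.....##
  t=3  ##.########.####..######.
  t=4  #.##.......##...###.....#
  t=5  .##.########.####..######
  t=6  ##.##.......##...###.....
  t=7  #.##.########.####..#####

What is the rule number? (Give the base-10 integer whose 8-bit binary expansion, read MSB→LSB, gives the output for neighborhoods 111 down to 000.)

  [7] ### => .  t=0,i=15
  [6] ##. => .  t=0,i=1
  [5] #.# => #  t=0,i=2
  [4] #.. => #  t=0,i=4
  [3] .## => #  t=0,i=0
  [2] .#. => #  t=0,i=3
  [1] ..# => #  t=0,i=6
  [0] ... => #  t=0,i=5
  bits 00111111 = 63

63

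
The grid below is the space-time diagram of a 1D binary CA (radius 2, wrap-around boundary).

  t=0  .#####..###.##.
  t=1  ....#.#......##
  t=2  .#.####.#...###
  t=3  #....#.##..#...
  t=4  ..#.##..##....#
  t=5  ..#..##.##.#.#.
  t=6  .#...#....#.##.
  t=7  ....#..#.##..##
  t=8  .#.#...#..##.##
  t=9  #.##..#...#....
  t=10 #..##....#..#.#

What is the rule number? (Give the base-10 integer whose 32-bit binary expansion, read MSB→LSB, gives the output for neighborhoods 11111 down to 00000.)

1175524460

  nb #####: next=.  (t=0,i=3, bit31=0)
  nb ####.: next=#  (t=0,i=4, bit30=1)
  nb ###.#: next=.  (t=0,i=10, bit29=0)
  nb ###..: next=.  (t=0,i=5, bit28=0)
  nb ##.##: next=.  (t=0,i=11, bit27=0)
  nb ##.#.: next=#  (t=2,i=0, bit26=1)
  nb ##..#: next=#  (t=0,i=6, bit25=1)
  nb ##...: next=.  (t=1,i=0, bit24=0)
  nb #.###: next=.  (t=2,i=3, bit23=0)
  nb #.##.: next=.  (t=0,i=12, bit22=0)
  nb #.#.#: next=.  (t=2,i=1, bit21=0)
  nb #.#..: next=#  (t=1,i=6, bit20=1)
  nb #..##: next=.  (t=0,i=0, bit19=0)
  nb #..#.: next=.  (t=3,i=10, bit18=0)
  nb #...#: next=.  (t=2,i=10, bit17=0)
  nb #....: next=#  (t=1,i=1, bit16=1)
  nb .####: next=.  (t=0,i=2, bit15=0)
  nb .###.: next=.  (t=0,i=9, bit14=0)
  nb .##.#: next=.  (t=5,i=6, bit13=0)
  nb .##..: next=#  (t=0,i=13, bit12=1)
  nb .#.##: next=.  (t=2,i=2, bit11=0)
  nb .#.#.: next=#  (t=1,i=5, bit10=1)
  nb .#..#: next=.  (t=4,i=0, bit9=0)
  nb .#...: next=.  (t=1,i=7, bit8=0)
  nb ..###: next=.  (t=0,i=1, bit7=0)
  nb ..##.: next=#  (t=1,i=13, bit6=1)
  nb ..#.#: next=#  (t=1,i=4, bit5=1)
  nb ..#..: next=.  (t=3,i=0, bit4=0)
  nb ...##: next=#  (t=1,i=12, bit3=1)
  nb ...#.: next=#  (t=1,i=3, bit2=1)
  nb ....#: next=.  (t=1,i=2, bit1=0)
  nb .....: next=.  (t=1,i=9, bit0=0)
  bits 01000110000100010001010001101100 = 1175524460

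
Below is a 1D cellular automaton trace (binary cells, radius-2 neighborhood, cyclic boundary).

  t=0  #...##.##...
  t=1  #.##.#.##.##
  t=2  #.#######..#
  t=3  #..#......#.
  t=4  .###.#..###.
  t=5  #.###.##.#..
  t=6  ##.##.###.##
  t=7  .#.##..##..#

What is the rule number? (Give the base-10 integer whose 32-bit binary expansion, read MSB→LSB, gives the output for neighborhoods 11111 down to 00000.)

  nb #####: next=.  (t=2,i=4, bit31=0)
  nb ####.: next=.  (t=2,i=7, bit30=0)
  nb ###.#: next=#  (t=1,i=0, bit29=1)
  nb ###..: next=.  (t=2,i=8, bit28=0)
  nb ##.##: next=.  (t=0,i=6, bit27=0)
  nb ##.#.: next=#  (t=1,i=4, bit26=1)
  nb ##..#: next=.  (t=2,i=9, bit25=0)
  nb ##...: next=.  (t=0,i=9, bit24=0)
  nb #.###: next=.  (t=1,i=10, bit23=0)
  nb #.##.: next=#  (t=0,i=7, bit22=1)
  nb #.#.#: next=#  (t=1,i=5, bit21=1)
  nb #.#..: next=.  (t=3,i=0, bit20=0)
  nb #..##: next=#  (t=2,i=10, bit19=1)
  nb #..#.: next=#  (t=3,i=2, bit18=1)
  nb #...#: next=#  (t=0,i=2, bit17=1)
  nb #....: next=#  (t=3,i=5, bit16=1)
  nb .####: next=#  (t=2,i=3, bit15=1)
  nb .###.: next=#  (t=1,i=11, bit14=1)
  nb .##.#: next=#  (t=0,i=5, bit13=1)
  nb .##..: next=#  (t=0,i=8, bit12=1)
  nb .#.##: next=#  (t=1,i=6, bit11=1)
  nb .#.#.: next=.  (t=3,i=11, bit10=0)
  nb .#..#: next=#  (t=3,i=1, bit9=1)
  nb .#...: next=.  (t=0,i=1, bit8=0)
  nb ..###: next=.  (t=4,i=1, bit7=0)
  nb ..##.: next=.  (t=0,i=4, bit6=0)
  nb ..#.#: next=#  (t=3,i=10, bit5=1)
  nb ..#..: next=#  (t=0,i=0, bit4=1)
  nb ...##: next=#  (t=0,i=3, bit3=1)
  nb ...#.: next=#  (t=0,i=11, bit2=1)
  nb ....#: next=#  (t=3,i=8, bit1=1)
  nb .....: next=.  (t=3,i=6, bit0=0)
  bits 00100100011011111111101000111110 = 611318334

611318334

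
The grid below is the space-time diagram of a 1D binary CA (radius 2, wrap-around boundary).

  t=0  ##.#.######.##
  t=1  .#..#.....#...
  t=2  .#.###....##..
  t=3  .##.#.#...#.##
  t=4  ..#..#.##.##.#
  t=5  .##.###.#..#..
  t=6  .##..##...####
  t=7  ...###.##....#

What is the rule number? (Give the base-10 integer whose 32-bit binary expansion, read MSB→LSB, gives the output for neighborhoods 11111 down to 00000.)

  [31] ##### => .  t=0,i=7
  [30] ####. => .  t=0,i=0
  [29] ###.# => #  t=0,i=1
  [28] ###.. => .  t=2,i=5
  [27] ##.## => .  t=0,i=11
  [26] ##.#. => .  t=0,i=2
  [25] ##..# => #  t=6,i=3
  [24] ##... => #  t=2,i=6
  [23] #.### => .  t=0,i=5
  [22] #.##. => .  t=3,i=1
  [21] #.#.# => .  t=0,i=3
  [20] #.#.. => .  t=3,i=6
  [19] #..## => #  t=6,i=4
  [18] #..#. => #  t=1,i=3
  [17] #...# => #  t=2,i=13
  [16] #.... => .  t=1,i=6
  [15] .#### => .  t=0,i=6
  [14] .###. => #  t=2,i=4
  [13] .##.# => #  t=3,i=2
  [12] .##.. => .  t=2,i=11
  [11] .#.## => #  t=0,i=4
  [10] .#.#. => #  t=3,i=5
  [9] .#..# => .  t=1,i=2
  [8] .#... => #  t=1,i=5
  [7] ..### => .  t=6,i=10
  [6] ..##. => #  t=2,i=10
  [5] ..#.# => #  t=2,i=1
  [4] ..#.. => #  t=1,i=1
  [3] ...## => .  t=2,i=9
  [2] ...#. => .  t=1,i=0
  [1] ....# => .  t=1,i=8
  [0] ..... => .  t=1,i=7
  bits 00100011000011100110110101110000 = 588148080

588148080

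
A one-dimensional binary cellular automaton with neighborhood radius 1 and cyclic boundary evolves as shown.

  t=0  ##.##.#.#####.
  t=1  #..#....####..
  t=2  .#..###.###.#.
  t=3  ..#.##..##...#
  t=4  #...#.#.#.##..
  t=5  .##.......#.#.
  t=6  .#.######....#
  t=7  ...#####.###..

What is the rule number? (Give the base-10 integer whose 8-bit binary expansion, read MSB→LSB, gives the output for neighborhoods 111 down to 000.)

  [7] ### => #  t=0,i=9
  [6] ##. => .  t=0,i=1
  [5] #.# => .  t=0,i=2
  [4] #.. => #  t=1,i=1
  [3] .## => #  t=0,i=0
  [2] .#. => .  t=0,i=6
  [1] ..# => .  t=1,i=2
  [0] ... => #  t=1,i=5
  bits 10011001 = 153

153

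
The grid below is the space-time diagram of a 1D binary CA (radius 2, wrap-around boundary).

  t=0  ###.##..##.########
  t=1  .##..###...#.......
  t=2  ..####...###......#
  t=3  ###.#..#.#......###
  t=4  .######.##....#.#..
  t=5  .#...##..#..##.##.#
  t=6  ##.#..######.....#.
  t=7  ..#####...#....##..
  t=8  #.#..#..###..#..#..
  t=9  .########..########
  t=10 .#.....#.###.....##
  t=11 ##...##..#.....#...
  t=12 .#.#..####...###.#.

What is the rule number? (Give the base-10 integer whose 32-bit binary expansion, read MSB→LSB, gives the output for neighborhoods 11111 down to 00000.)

  #####|.  b31=0 t=0,i=0
  ####.|#  b30=1 t=0,i=1
  ###.#|#  b29=1 t=0,i=2
  ###..|.  b28=0 t=1,i=7
  ##.##|.  b27=0 t=0,i=3
  ##.#.|#  b26=1 t=3,i=3
  ##..#|#  b25=1 t=0,i=6
  ##...|.  b24=0 t=1,i=8
  #.###|#  b23=1 t=0,i=11
  #.##.|.  b22=0 t=0,i=4
  #.#.#|.  b21=0 t=5,i=18
  #.#..|#  b20=1 t=3,i=4
  #..##|#  b19=1 t=0,i=7
  #..#.|#  b18=1 t=3,i=6
  #...#|#  b17=1 t=1,i=9
  #....|.  b16=0 t=1,i=13
  .####|.  b15=0 t=0,i=12
  .###.|.  b14=0 t=1,i=6
  .##.#|.  b13=0 t=0,i=9
  .##..|#  b12=1 t=0,i=5
  .#.##|.  b11=0 t=6,i=18
  .#.#.|#  b10=1 t=3,i=8
  .#..#|#  b9=1 t=2,i=0
  .#...|.  b8=0 t=1,i=12
  ..###|#  b7=1 t=1,i=5
  ..##.|.  b6=0 t=0,i=8
  ..#.#|.  b5=0 t=3,i=7
  ..#..|#  b4=1 t=1,i=11
  ...##|.  b3=0 t=1,i=0
  ...#.|#  b2=1 t=1,i=10
  ....#|#  b1=1 t=1,i=18
  .....|.  b0=0 t=1,i=14
  bits 01100110100111100001011010010110 = 1721636502

1721636502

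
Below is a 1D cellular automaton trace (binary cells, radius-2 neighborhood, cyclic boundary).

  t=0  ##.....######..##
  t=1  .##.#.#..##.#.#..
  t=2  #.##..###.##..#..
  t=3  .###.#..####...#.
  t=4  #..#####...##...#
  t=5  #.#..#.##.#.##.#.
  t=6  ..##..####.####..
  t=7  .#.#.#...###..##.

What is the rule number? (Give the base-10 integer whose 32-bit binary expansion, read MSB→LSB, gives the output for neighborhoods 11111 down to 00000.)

3185064457

  #####|#  b31=1 t=0,i=9
  ####.|.  b30=0 t=0,i=0
  ###.#|#  b29=1 t=2,i=8
  ###..|#  b28=1 t=0,i=1
  ##.##|#  b27=1 t=2,i=9
  ##.#.|#  b26=1 t=1,i=3
  ##..#|.  b25=0 t=0,i=13
  ##...|#  b24=1 t=0,i=2
  #.###|#  b23=1 t=6,i=11
  #.##.|#  b22=1 t=2,i=2
  #.#.#|.  b21=0 t=1,i=4
  #.#..|#  b20=1 t=1,i=6
  #..##|#  b19=1 t=0,i=14
  #..#.|.  b18=0 t=2,i=13
  #...#|.  b17=0 t=1,i=16
  #....|.  b16=0 t=0,i=3
  .####|.  b15=0 t=0,i=8
  .###.|.  b14=0 t=2,i=7
  .##.#|#  b13=1 t=1,i=2
  .##..|#  b12=1 t=2,i=3
  .#.##|#  b11=1 t=2,i=1
  .#.#.|.  b10=0 t=1,i=5
  .#..#|#  b9=1 t=1,i=7
  .#...|.  b8=0 t=1,i=15
  ..###|.  b7=0 t=0,i=7
  ..##.|.  b6=0 t=1,i=1
  ..#.#|.  b5=0 t=2,i=0
  ..#..|.  b4=0 t=2,i=14
  ...##|#  b3=1 t=0,i=6
  ...#.|.  b2=0 t=3,i=14
  ....#|.  b1=0 t=0,i=5
  .....|#  b0=1 t=0,i=4
  bits 10111101110110000011101000001001 = 3185064457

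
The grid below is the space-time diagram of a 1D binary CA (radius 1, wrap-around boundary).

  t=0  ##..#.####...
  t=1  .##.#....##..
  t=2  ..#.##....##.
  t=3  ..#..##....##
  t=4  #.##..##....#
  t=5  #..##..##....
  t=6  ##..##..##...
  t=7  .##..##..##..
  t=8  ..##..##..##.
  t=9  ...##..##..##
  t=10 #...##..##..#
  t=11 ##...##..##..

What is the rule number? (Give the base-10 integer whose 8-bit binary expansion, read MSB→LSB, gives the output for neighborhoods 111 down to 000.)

84

  nb ###: next=.  (t=0,i=7, bit7=0)
  nb ##.: next=#  (t=0,i=1, bit6=1)
  nb #.#: next=.  (t=0,i=5, bit5=0)
  nb #..: next=#  (t=0,i=2, bit4=1)
  nb .##: next=.  (t=0,i=0, bit3=0)
  nb .#.: next=#  (t=0,i=4, bit2=1)
  nb ..#: next=.  (t=0,i=3, bit1=0)
  nb ...: next=.  (t=0,i=11, bit0=0)
  bits 01010100 = 84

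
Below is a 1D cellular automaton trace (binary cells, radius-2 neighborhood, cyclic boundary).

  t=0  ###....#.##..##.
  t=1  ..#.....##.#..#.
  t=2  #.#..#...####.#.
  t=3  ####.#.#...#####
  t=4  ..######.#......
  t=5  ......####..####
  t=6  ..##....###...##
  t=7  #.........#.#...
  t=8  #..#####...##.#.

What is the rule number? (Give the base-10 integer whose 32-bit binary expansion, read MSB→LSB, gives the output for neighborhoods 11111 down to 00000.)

  #####|.  b31=0 t=3,i=0
  ####.|#  b30=1 t=2,i=11
  ###.#|#  b29=1 t=2,i=12
  ###..|#  b28=1 t=0,i=2
  ##.##|.  b27=0 t=0,i=15
  ##.#.|#  b26=1 t=1,i=10
  ##..#|#  b25=1 t=0,i=11
  ##...|.  b24=0 t=0,i=3
  #.###|.  b23=0 t=0,i=0
  #.##.|#  b22=1 t=0,i=9
  #.#.#|#  b21=1 t=2,i=0
  #.#..|#  b20=1 t=1,i=11
  #..##|.  b19=0 t=0,i=12
  #..#.|.  b18=0 t=1,i=13
  #...#|#  b17=1 t=1,i=0
  #....|.  b16=0 t=0,i=4
  .####|.  b15=0 t=2,i=10
  .###.|.  b14=0 t=0,i=1
  .##.#|#  b13=1 t=0,i=14
  .##..|.  b12=0 t=0,i=10
  .#.##|#  b11=1 t=0,i=8
  .#.#.|#  b10=1 t=2,i=1
  .#..#|#  b9=1 t=1,i=12
  .#...|.  b8=0 t=1,i=3
  ..###|.  b7=0 t=2,i=9
  ..##.|.  b6=0 t=0,i=13
  ..#.#|.  b5=0 t=0,i=7
  ..#..|#  b4=1 t=1,i=2
  ...##|.  b3=0 t=1,i=7
  ...#.|.  b2=0 t=0,i=6
  ....#|.  b1=0 t=0,i=5
  .....|#  b0=1 t=1,i=5
  bits 01110110011100100010111000010001 = 1987194385

1987194385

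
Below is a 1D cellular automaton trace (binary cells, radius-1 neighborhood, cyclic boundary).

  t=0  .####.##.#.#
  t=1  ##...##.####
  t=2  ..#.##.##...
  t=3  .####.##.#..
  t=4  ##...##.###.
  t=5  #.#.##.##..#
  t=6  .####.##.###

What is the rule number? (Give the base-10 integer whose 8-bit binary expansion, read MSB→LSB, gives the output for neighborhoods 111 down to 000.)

  nb ###: next=.  (t=0,i=2, bit7=0)
  nb ##.: next=.  (t=0,i=4, bit6=0)
  nb #.#: next=#  (t=0,i=0, bit5=1)
  nb #..: next=#  (t=1,i=2, bit4=1)
  nb .##: next=#  (t=0,i=1, bit3=1)
  nb .#.: next=#  (t=0,i=9, bit2=1)
  nb ..#: next=#  (t=1,i=4, bit1=1)
  nb ...: next=.  (t=1,i=3, bit0=0)
  bits 00111110 = 62

62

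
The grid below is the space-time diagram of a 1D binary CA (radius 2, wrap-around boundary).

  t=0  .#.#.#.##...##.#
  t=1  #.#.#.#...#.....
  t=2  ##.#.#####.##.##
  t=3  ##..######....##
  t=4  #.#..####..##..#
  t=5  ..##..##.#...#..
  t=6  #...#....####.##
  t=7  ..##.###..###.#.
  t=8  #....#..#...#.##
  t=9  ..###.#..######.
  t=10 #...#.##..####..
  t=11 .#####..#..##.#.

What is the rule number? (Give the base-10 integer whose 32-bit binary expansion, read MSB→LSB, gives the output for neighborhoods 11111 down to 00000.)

  #####|#  b31=1 t=2,i=7
  ####.|#  b30=1 t=2,i=0
  ###.#|#  b29=1 t=2,i=1
  ###..|.  b28=0 t=3,i=1
  ##.##|.  b27=0 t=2,i=10
  ##.#.|.  b26=0 t=0,i=14
  ##..#|#  b25=1 t=3,i=2
  ##...|.  b24=0 t=0,i=9
  #.###|#  b23=1 t=2,i=5
  #.##.|.  b22=0 t=0,i=7
  #.#.#|.  b21=0 t=0,i=1
  #.#..|#  b20=1 t=1,i=6
  #..##|.  b19=0 t=3,i=3
  #..#.|.  b18=0 t=8,i=7
  #...#|#  b17=1 t=0,i=10
  #....|#  b16=1 t=1,i=12
  .####|#  b15=1 t=2,i=6
  .###.|.  b14=0 t=6,i=15
  .##.#|.  b13=0 t=0,i=13
  .##..|.  b12=0 t=0,i=8
  .#.##|#  b11=1 t=0,i=6
  .#.#.|#  b10=1 t=0,i=0
  .#..#|#  b9=1 t=4,i=3
  .#...|#  b8=1 t=1,i=7
  ..###|.  b7=0 t=3,i=4
  ..##.|.  b6=0 t=0,i=12
  ..#.#|#  b5=1 t=1,i=0
  ..#..|.  b4=0 t=1,i=10
  ...##|.  b3=0 t=0,i=11
  ...#.|#  b2=1 t=1,i=9
  ....#|#  b1=1 t=1,i=14
  .....|.  b0=0 t=1,i=13
  bits 11100010100100111000111100100110 = 3801321254

3801321254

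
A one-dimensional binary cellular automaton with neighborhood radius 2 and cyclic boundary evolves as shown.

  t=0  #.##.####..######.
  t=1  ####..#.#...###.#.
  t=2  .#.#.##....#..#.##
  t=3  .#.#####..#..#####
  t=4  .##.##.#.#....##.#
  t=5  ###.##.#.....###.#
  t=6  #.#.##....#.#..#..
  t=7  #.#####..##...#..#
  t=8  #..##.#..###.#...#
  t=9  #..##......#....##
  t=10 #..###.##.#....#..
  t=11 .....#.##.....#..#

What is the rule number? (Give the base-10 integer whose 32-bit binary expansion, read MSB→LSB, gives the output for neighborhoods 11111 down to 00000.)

2976168045

  #####|#  b31=1 t=0,i=13
  ####.|.  b30=0 t=0,i=7
  ###.#|#  b29=1 t=0,i=16
  ###..|#  b28=1 t=0,i=8
  ##.##|.  b27=0 t=0,i=4
  ##.#.|.  b26=0 t=0,i=17
  ##..#|.  b25=0 t=0,i=9
  ##...|#  b24=1 t=2,i=7
  #.###|.  b23=0 t=0,i=5
  #.##.|#  b22=1 t=0,i=2
  #.#.#|#  b21=1 t=0,i=0
  #.#..|.  b20=0 t=1,i=8
  #..##|.  b19=0 t=0,i=10
  #..#.|#  b18=1 t=1,i=5
  #...#|.  b17=0 t=1,i=10
  #....|.  b16=0 t=2,i=8
  .####|#  b15=1 t=0,i=6
  .###.|.  b14=0 t=1,i=13
  .##.#|#  b13=1 t=0,i=3
  .##..|#  b12=1 t=2,i=6
  .#.##|#  b11=1 t=0,i=1
  .#.#.|.  b10=0 t=1,i=7
  .#..#|.  b9=0 t=2,i=12
  .#...|.  b8=0 t=1,i=9
  ..###|.  b7=0 t=0,i=11
  ..##.|#  b6=1 t=4,i=14
  ..#.#|#  b5=1 t=1,i=6
  ..#..|.  b4=0 t=2,i=11
  ...##|#  b3=1 t=1,i=11
  ...#.|#  b2=1 t=2,i=10
  ....#|.  b1=0 t=2,i=9
  .....|#  b0=1 t=5,i=10
  bits 10110001011001001011100001101101 = 2976168045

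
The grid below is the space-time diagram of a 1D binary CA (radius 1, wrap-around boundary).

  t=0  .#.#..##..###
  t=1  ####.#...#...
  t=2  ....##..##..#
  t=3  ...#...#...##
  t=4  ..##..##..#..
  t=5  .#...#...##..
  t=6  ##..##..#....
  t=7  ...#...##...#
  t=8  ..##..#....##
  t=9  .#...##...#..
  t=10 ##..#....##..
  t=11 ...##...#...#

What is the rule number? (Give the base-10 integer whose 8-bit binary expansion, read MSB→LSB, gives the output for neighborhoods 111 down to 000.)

  ###|.  b7=0 t=0,i=11
  ##.|.  b6=0 t=0,i=7
  #.#|#  b5=1 t=0,i=0
  #..|.  b4=0 t=0,i=4
  .##|.  b3=0 t=0,i=6
  .#.|#  b2=1 t=0,i=1
  ..#|#  b1=1 t=0,i=5
  ...|.  b0=0 t=1,i=7
  bits 00100110 = 38

38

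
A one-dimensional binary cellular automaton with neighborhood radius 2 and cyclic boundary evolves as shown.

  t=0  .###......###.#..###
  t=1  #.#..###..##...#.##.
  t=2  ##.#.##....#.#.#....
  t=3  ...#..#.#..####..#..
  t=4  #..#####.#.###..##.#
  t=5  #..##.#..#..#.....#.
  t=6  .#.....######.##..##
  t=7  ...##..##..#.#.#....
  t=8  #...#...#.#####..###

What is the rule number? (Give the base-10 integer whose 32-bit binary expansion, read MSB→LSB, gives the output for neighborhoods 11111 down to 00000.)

  nb #####: next=.  (t=4,i=5, bit31=0)
  nb ####.: next=#  (t=3,i=13, bit30=1)
  nb ###.#: next=.  (t=0,i=12, bit29=0)
  nb ###..: next=.  (t=0,i=3, bit28=0)
  nb ##.##: next=#  (t=0,i=0, bit27=1)
  nb ##.#.: next=.  (t=0,i=13, bit26=0)
  nb ##..#: next=.  (t=1,i=8, bit25=0)
  nb ##...: next=.  (t=0,i=4, bit24=0)
  nb #.###: next=.  (t=0,i=1, bit23=0)
  nb #.##.: next=.  (t=1,i=17, bit22=0)
  nb #.#.#: next=#  (t=1,i=0, bit21=1)
  nb #.#..: next=.  (t=0,i=14, bit20=0)
  nb #..##: next=.  (t=0,i=16, bit19=0)
  nb #..#.: next=#  (t=3,i=5, bit18=1)
  nb #...#: next=#  (t=1,i=13, bit17=1)
  nb #....: next=#  (t=0,i=5, bit16=1)
  nb .####: next=#  (t=3,i=12, bit15=1)
  nb .###.: next=#  (t=0,i=2, bit14=1)
  nb .##.#: next=.  (t=1,i=18, bit13=0)
  nb .##..: next=#  (t=1,i=11, bit12=1)
  nb .#.##: next=.  (t=1,i=16, bit11=0)
  nb .#.#.: next=#  (t=1,i=1, bit10=1)
  nb .#..#: next=#  (t=0,i=15, bit9=1)
  nb .#...: next=.  (t=2,i=16, bit8=0)
  nb ..###: next=#  (t=0,i=10, bit7=1)
  nb ..##.: next=.  (t=1,i=10, bit6=0)
  nb ..#.#: next=#  (t=1,i=15, bit5=1)
  nb ..#..: next=#  (t=3,i=3, bit4=1)
  nb ...##: next=.  (t=0,i=9, bit3=0)
  nb ...#.: next=.  (t=1,i=14, bit2=0)
  nb ....#: next=.  (t=0,i=8, bit1=0)
  nb .....: next=#  (t=0,i=6, bit0=1)
  bits 01001000001001111101011010110001 = 1210570417

1210570417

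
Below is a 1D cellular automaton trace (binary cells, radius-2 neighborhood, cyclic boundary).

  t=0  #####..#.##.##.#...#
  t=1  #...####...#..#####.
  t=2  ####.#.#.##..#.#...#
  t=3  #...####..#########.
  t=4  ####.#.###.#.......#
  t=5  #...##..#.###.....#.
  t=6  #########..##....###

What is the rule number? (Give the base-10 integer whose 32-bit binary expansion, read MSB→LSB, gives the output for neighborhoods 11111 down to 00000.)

  #####|.  b31=0 t=0,i=1
  ####.|.  b30=0 t=0,i=3
  ###.#|.  b29=0 t=1,i=18
  ###..|#  b28=1 t=0,i=4
  ##.##|#  b27=1 t=0,i=11
  ##.#.|#  b26=1 t=0,i=14
  ##..#|#  b25=1 t=0,i=5
  ##...|.  b24=0 t=1,i=8
  #.###|.  b23=0 t=4,i=7
  #.##.|.  b22=0 t=0,i=9
  #.#.#|#  b21=1 t=2,i=5
  #.#..|#  b20=1 t=0,i=15
  #..##|#  b19=1 t=1,i=13
  #..#.|#  b18=1 t=0,i=6
  #...#|#  b17=1 t=0,i=17
  #....|.  b16=0 t=4,i=13
  .####|#  b15=1 t=0,i=0
  .###.|#  b14=1 t=4,i=8
  .##.#|.  b13=0 t=0,i=10
  .##..|#  b12=1 t=2,i=10
  .#.##|.  b11=0 t=0,i=8
  .#.#.|#  b10=1 t=2,i=6
  .#..#|.  b9=0 t=1,i=12
  .#...|#  b8=1 t=0,i=16
  ..###|.  b7=0 t=0,i=19
  ..##.|#  b6=1 t=5,i=4
  ..#.#|#  b5=1 t=0,i=7
  ..#..|.  b4=0 t=1,i=11
  ...##|#  b3=1 t=0,i=18
  ...#.|#  b2=1 t=1,i=10
  ....#|.  b1=0 t=4,i=17
  .....|.  b0=0 t=4,i=14
  bits 00011110001111101101010101101100 = 507434348

507434348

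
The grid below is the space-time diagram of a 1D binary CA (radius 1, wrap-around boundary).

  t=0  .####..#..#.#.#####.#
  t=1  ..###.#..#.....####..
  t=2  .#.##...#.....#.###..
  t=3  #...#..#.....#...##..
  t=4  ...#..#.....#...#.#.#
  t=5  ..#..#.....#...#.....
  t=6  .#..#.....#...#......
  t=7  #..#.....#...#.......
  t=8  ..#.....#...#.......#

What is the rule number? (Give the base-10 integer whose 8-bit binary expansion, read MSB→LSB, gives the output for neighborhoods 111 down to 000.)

  nb ###: next=#  (t=0,i=2, bit7=1)
  nb ##.: next=#  (t=0,i=4, bit6=1)
  nb #.#: next=.  (t=0,i=0, bit5=0)
  nb #..: next=.  (t=0,i=5, bit4=0)
  nb .##: next=.  (t=0,i=1, bit3=0)
  nb .#.: next=.  (t=0,i=7, bit2=0)
  nb ..#: next=#  (t=0,i=6, bit1=1)
  nb ...: next=.  (t=1,i=0, bit0=0)
  bits 11000010 = 194

194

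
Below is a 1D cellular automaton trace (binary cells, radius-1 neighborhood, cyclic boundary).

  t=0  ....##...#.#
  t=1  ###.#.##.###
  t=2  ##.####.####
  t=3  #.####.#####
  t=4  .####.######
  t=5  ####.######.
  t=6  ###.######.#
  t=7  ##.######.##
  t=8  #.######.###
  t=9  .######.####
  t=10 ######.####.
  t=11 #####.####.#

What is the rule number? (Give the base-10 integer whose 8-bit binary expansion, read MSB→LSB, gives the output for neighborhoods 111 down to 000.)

  nb ###: next=#  (t=1,i=0, bit7=1)
  nb ##.: next=.  (t=0,i=5, bit6=0)
  nb #.#: next=#  (t=0,i=10, bit5=1)
  nb #..: next=#  (t=0,i=0, bit4=1)
  nb .##: next=#  (t=0,i=4, bit3=1)
  nb .#.: next=#  (t=0,i=9, bit2=1)
  nb ..#: next=.  (t=0,i=3, bit1=0)
  nb ...: next=#  (t=0,i=1, bit0=1)
  bits 10111101 = 189

189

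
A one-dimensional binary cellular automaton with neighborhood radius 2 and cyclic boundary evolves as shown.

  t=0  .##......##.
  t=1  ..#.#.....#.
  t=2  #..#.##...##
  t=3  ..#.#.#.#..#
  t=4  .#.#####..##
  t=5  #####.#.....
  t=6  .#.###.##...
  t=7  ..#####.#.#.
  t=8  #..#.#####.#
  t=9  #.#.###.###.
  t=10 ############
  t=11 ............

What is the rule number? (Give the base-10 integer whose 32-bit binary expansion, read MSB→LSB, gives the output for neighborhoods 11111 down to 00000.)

  #####|.  b31=0 t=4,i=5
  ####.|#  b30=1 t=4,i=6
  ###.#|#  b29=1 t=5,i=4
  ###..|.  b28=0 t=2,i=0
  ##.##|#  b27=1 t=6,i=6
  ##.#.|#  b26=1 t=4,i=0
  ##..#|.  b25=0 t=0,i=11
  ##...|.  b24=0 t=0,i=3
  #.###|#  b23=1 t=4,i=3
  #.##.|.  b22=0 t=2,i=5
  #.#.#|#  b21=1 t=3,i=4
  #.#..|.  b20=0 t=1,i=4
  #..##|.  b19=0 t=0,i=0
  #..#.|#  b18=1 t=2,i=2
  #...#|#  b17=1 t=1,i=0
  #....|#  b16=1 t=0,i=4
  .####|#  b15=1 t=4,i=4
  .###.|#  b14=1 t=2,i=11
  .##.#|.  b13=0 t=4,i=11
  .##..|#  b12=1 t=0,i=2
  .#.##|#  b11=1 t=2,i=4
  .#.#.|#  b10=1 t=1,i=3
  .#..#|.  b9=0 t=3,i=0
  .#...|#  b8=1 t=1,i=5
  ..###|.  b7=0 t=2,i=10
  ..##.|.  b6=0 t=0,i=1
  ..#.#|.  b5=0 t=1,i=2
  ..#..|#  b4=1 t=1,i=10
  ...##|.  b3=0 t=0,i=8
  ...#.|.  b2=0 t=1,i=1
  ....#|.  b1=0 t=0,i=7
  .....|.  b0=0 t=0,i=5
  bits 01101100101001111101110100010000 = 1822940432

1822940432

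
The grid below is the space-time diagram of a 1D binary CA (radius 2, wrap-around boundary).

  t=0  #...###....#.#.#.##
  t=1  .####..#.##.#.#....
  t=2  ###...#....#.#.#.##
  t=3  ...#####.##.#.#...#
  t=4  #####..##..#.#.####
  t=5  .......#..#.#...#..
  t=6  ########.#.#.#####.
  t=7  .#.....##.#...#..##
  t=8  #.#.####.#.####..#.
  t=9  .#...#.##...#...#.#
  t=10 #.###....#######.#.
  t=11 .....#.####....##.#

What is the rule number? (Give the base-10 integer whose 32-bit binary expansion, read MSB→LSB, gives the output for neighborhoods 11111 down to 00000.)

  nb #####: next=.  (t=2,i=0, bit31=0)
  nb ####.: next=.  (t=1,i=3, bit30=0)
  nb ###.#: next=#  (t=3,i=7, bit29=1)
  nb ###..: next=.  (t=0,i=0, bit28=0)
  nb ##.##: next=#  (t=3,i=8, bit27=1)
  nb ##.#.: next=#  (t=1,i=11, bit26=1)
  nb ##..#: next=.  (t=1,i=5, bit25=0)
  nb ##...: next=#  (t=0,i=1, bit24=1)
  nb #.###: next=.  (t=0,i=17, bit23=0)
  nb #.##.: next=.  (t=1,i=9, bit22=0)
  nb #.#.#: next=.  (t=0,i=13, bit21=0)
  nb #.#..: next=.  (t=1,i=14, bit20=0)
  nb #..##: next=.  (t=4,i=6, bit19=0)
  nb #..#.: next=#  (t=1,i=6, bit18=1)
  nb #...#: next=#  (t=0,i=2, bit17=1)
  nb #....: next=.  (t=0,i=8, bit16=0)
  nb .####: next=#  (t=1,i=2, bit15=1)
  nb .###.: next=.  (t=0,i=5, bit14=0)
  nb .##.#: next=.  (t=1,i=10, bit13=0)
  nb .##..: next=.  (t=4,i=8, bit12=0)
  nb .#.##: next=.  (t=0,i=16, bit11=0)
  nb .#.#.: next=#  (t=0,i=12, bit10=1)
  nb .#..#: next=.  (t=5,i=8, bit9=0)
  nb .#...: next=#  (t=1,i=15, bit8=1)
  nb ..###: next=#  (t=0,i=4, bit7=1)
  nb ..##.: next=#  (t=4,i=7, bit6=1)
  nb ..#.#: next=.  (t=0,i=11, bit5=0)
  nb ..#..: next=#  (t=2,i=6, bit4=1)
  nb ...##: next=#  (t=0,i=3, bit3=1)
  nb ...#.: next=#  (t=0,i=10, bit2=1)
  nb ....#: next=#  (t=0,i=9, bit1=1)
  nb .....: next=#  (t=1,i=17, bit0=1)
  bits 00101101000001101000010111011111 = 755402207

755402207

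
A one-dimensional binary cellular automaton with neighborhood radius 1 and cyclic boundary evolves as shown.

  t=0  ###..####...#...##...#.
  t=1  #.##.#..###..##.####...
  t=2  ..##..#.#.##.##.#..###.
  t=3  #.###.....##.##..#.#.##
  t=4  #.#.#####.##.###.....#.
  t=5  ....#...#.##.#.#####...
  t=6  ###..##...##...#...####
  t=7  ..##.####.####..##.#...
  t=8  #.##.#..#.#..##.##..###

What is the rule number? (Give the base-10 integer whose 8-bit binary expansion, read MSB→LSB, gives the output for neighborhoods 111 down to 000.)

89

  nb ###: next=.  (t=0,i=1, bit7=0)
  nb ##.: next=#  (t=0,i=2, bit6=1)
  nb #.#: next=.  (t=0,i=22, bit5=0)
  nb #..: next=#  (t=0,i=3, bit4=1)
  nb .##: next=#  (t=0,i=0, bit3=1)
  nb .#.: next=.  (t=0,i=12, bit2=0)
  nb ..#: next=.  (t=0,i=4, bit1=0)
  nb ...: next=#  (t=0,i=10, bit0=1)
  bits 01011001 = 89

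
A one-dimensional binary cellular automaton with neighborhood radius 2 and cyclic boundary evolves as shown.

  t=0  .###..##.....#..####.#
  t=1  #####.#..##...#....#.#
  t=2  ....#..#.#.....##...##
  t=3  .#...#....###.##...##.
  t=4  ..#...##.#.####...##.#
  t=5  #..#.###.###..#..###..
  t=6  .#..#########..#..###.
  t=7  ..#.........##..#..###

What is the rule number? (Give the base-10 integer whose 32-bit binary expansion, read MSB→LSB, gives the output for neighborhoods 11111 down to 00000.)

  nb #####: next=.  (t=1,i=1, bit31=0)
  nb ####.: next=.  (t=0,i=18, bit30=0)
  nb ###.#: next=#  (t=0,i=19, bit29=1)
  nb ###..: next=#  (t=0,i=3, bit28=1)
  nb ##.##: next=#  (t=3,i=13, bit27=1)
  nb ##.#.: next=.  (t=0,i=20, bit26=0)
  nb ##..#: next=#  (t=0,i=4, bit25=1)
  nb ##...: next=.  (t=0,i=8, bit24=0)
  nb #.###: next=#  (t=0,i=1, bit23=1)
  nb #.##.: next=#  (t=3,i=14, bit22=1)
  nb #.#.#: next=#  (t=0,i=21, bit21=1)
  nb #.#..: next=.  (t=1,i=6, bit20=0)
  nb #..##: next=.  (t=0,i=5, bit19=0)
  nb #..#.: next=.  (t=2,i=6, bit18=0)
  nb #...#: next=.  (t=1,i=12, bit17=0)
  nb #....: next=#  (t=0,i=9, bit16=1)
  nb .####: next=.  (t=0,i=17, bit15=0)
  nb .###.: next=#  (t=0,i=2, bit14=1)
  nb .##.#: next=#  (t=4,i=7, bit13=1)
  nb .##..: next=.  (t=0,i=7, bit12=0)
  nb .#.##: next=#  (t=0,i=0, bit11=1)
  nb .#.#.: next=.  (t=2,i=8, bit10=0)
  nb .#..#: next=#  (t=0,i=14, bit9=1)
  nb .#...: next=#  (t=1,i=15, bit8=1)
  nb ..###: next=.  (t=0,i=16, bit7=0)
  nb ..##.: next=#  (t=0,i=6, bit6=1)
  nb ..#.#: next=.  (t=1,i=19, bit5=0)
  nb ..#..: next=.  (t=0,i=13, bit4=0)
  nb ...##: next=#  (t=2,i=14, bit3=1)
  nb ...#.: next=.  (t=0,i=12, bit2=0)
  nb ....#: next=.  (t=0,i=11, bit1=0)
  nb .....: next=#  (t=0,i=10, bit0=1)
  bits 00111010111000010110101101001001 = 987851593

987851593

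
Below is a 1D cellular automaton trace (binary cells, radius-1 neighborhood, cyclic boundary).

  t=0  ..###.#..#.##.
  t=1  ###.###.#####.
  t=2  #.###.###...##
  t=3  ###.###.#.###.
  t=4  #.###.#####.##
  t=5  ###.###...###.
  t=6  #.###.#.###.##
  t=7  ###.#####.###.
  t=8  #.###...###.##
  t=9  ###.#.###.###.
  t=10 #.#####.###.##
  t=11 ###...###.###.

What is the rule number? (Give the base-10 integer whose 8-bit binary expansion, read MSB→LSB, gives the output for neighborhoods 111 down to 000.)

111

  ### -> .   bit 7 = 0  t=0,i=3
  ##. -> #   bit 6 = 1  t=0,i=4
  #.# -> #   bit 5 = 1  t=0,i=5
  #.. -> .   bit 4 = 0  t=0,i=7
  .## -> #   bit 3 = 1  t=0,i=2
  .#. -> #   bit 2 = 1  t=0,i=6
  ..# -> #   bit 1 = 1  t=0,i=1
  ... -> #   bit 0 = 1  t=0,i=0
  bits 01101111 = 111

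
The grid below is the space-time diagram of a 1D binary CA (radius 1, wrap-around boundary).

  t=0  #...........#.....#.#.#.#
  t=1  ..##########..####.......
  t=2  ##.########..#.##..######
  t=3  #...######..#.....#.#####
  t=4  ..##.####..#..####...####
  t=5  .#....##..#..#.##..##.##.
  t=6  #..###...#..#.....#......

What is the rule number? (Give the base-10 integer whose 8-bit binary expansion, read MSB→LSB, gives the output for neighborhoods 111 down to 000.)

  nb ###: next=#  (t=1,i=3, bit7=1)
  nb ##.: next=.  (t=0,i=0, bit6=0)
  nb #.#: next=.  (t=0,i=19, bit5=0)
  nb #..: next=.  (t=0,i=1, bit4=0)
  nb .##: next=.  (t=0,i=24, bit3=0)
  nb .#.: next=.  (t=0,i=12, bit2=0)
  nb ..#: next=#  (t=0,i=11, bit1=1)
  nb ...: next=#  (t=0,i=2, bit0=1)
  bits 10000011 = 131

131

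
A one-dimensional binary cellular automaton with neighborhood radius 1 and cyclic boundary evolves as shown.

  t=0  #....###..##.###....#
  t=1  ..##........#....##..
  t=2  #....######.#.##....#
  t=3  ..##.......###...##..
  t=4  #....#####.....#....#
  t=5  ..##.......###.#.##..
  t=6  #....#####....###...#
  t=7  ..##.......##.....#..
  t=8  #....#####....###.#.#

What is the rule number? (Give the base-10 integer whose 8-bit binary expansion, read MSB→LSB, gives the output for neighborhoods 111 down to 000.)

  nb ###: next=.  (t=0,i=6, bit7=0)
  nb ##.: next=.  (t=0,i=0, bit6=0)
  nb #.#: next=#  (t=0,i=12, bit5=1)
  nb #..: next=.  (t=0,i=1, bit4=0)
  nb .##: next=.  (t=0,i=5, bit3=0)
  nb .#.: next=#  (t=1,i=12, bit2=1)
  nb ..#: next=.  (t=0,i=4, bit1=0)
  nb ...: next=#  (t=0,i=2, bit0=1)
  bits 00100101 = 37

37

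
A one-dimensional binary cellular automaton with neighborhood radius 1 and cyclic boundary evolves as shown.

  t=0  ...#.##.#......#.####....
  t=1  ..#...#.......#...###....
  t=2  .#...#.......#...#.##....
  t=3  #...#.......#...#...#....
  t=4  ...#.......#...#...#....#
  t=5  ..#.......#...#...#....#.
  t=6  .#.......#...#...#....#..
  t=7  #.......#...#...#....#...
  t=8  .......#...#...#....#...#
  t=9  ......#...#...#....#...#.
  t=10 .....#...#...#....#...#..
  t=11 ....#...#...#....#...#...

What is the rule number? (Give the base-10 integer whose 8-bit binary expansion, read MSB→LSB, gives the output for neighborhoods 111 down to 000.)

  [7] ### => #  t=0,i=18
  [6] ##. => #  t=0,i=6
  [5] #.# => .  t=0,i=4
  [4] #.. => .  t=0,i=9
  [3] .## => .  t=0,i=5
  [2] .#. => .  t=0,i=3
  [1] ..# => #  t=0,i=2
  [0] ... => .  t=0,i=0
  bits 11000010 = 194

194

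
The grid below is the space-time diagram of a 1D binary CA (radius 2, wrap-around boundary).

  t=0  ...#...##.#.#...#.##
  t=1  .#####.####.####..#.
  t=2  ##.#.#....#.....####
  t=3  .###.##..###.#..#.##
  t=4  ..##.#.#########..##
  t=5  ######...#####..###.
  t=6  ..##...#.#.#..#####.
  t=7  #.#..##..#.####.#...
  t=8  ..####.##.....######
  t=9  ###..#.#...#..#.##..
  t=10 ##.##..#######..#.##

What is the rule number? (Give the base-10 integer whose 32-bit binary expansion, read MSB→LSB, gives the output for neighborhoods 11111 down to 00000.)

  nb #####: next=#  (t=1,i=3, bit31=1)
  nb ####.: next=.  (t=1,i=4, bit30=0)
  nb ###.#: next=#  (t=1,i=5, bit29=1)
  nb ###..: next=.  (t=1,i=15, bit28=0)
  nb ##.##: next=.  (t=1,i=6, bit27=0)
  nb ##.#.: next=#  (t=0,i=9, bit26=1)
  nb ##..#: next=#  (t=1,i=16, bit25=1)
  nb ##...: next=.  (t=0,i=0, bit24=0)
  nb #.###: next=.  (t=1,i=7, bit23=0)
  nb #.##.: next=#  (t=0,i=18, bit22=1)
  nb #.#.#: next=#  (t=0,i=10, bit21=1)
  nb #.#..: next=#  (t=0,i=12, bit20=1)
  nb #..##: next=#  (t=1,i=0, bit19=1)
  nb #..#.: next=#  (t=1,i=17, bit18=1)
  nb #...#: next=#  (t=0,i=1, bit17=1)
  nb #....: next=.  (t=2,i=7, bit16=0)
  nb .####: next=.  (t=1,i=2, bit15=0)
  nb .###.: next=#  (t=3,i=2, bit14=1)
  nb .##.#: next=#  (t=0,i=8, bit13=1)
  nb .##..: next=.  (t=0,i=19, bit12=0)
  nb .#.##: next=.  (t=0,i=17, bit11=0)
  nb .#.#.: next=.  (t=0,i=11, bit10=0)
  nb .#..#: next=#  (t=1,i=19, bit9=1)
  nb .#...: next=#  (t=0,i=4, bit8=1)
  nb ..###: next=#  (t=1,i=1, bit7=1)
  nb ..##.: next=#  (t=0,i=7, bit6=1)
  nb ..#.#: next=.  (t=0,i=16, bit5=0)
  nb ..#..: next=#  (t=0,i=3, bit4=1)
  nb ...##: next=.  (t=0,i=6, bit3=0)
  nb ...#.: next=#  (t=0,i=2, bit2=1)
  nb ....#: next=.  (t=2,i=8, bit1=0)
  nb .....: next=#  (t=2,i=13, bit0=1)
  bits 10100110011111100110001111010101 = 2793300949

2793300949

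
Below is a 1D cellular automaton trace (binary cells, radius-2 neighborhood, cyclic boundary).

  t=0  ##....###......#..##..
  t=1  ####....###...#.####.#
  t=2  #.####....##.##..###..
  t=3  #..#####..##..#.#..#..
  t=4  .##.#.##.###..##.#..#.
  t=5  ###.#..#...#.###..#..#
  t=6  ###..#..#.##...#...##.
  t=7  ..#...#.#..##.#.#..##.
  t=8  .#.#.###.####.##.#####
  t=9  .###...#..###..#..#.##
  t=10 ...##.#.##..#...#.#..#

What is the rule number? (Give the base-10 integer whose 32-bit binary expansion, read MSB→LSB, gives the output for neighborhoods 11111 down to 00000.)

1898559332

  nb #####: next=.  (t=1,i=1, bit31=0)
  nb ####.: next=#  (t=1,i=2, bit30=1)
  nb ###.#: next=#  (t=1,i=19, bit29=1)
  nb ###..: next=#  (t=0,i=8, bit28=1)
  nb ##.##: next=.  (t=1,i=20, bit27=0)
  nb ##.#.: next=.  (t=4,i=3, bit26=0)
  nb ##..#: next=.  (t=0,i=20, bit25=0)
  nb ##...: next=#  (t=0,i=2, bit24=1)
  nb #.###: next=.  (t=1,i=16, bit23=0)
  nb #.##.: next=.  (t=2,i=13, bit22=0)
  nb #.#.#: next=#  (t=4,i=4, bit21=1)
  nb #.#..: next=.  (t=3,i=16, bit20=0)
  nb #..##: next=#  (t=0,i=17, bit19=1)
  nb #..#.: next=.  (t=2,i=21, bit18=0)
  nb #...#: next=.  (t=1,i=12, bit17=0)
  nb #....: next=#  (t=0,i=3, bit16=1)
  nb .####: next=#  (t=1,i=0, bit15=1)
  nb .###.: next=.  (t=0,i=7, bit14=0)
  nb .##.#: next=#  (t=2,i=11, bit13=1)
  nb .##..: next=#  (t=0,i=1, bit12=1)
  nb .#.##: next=.  (t=1,i=15, bit11=0)
  nb .#.#.: next=#  (t=3,i=15, bit10=1)
  nb .#..#: next=#  (t=0,i=16, bit9=1)
  nb .#...: next=#  (t=5,i=8, bit8=1)
  nb ..###: next=.  (t=0,i=6, bit7=0)
  nb ..##.: next=#  (t=0,i=0, bit6=1)
  nb ..#.#: next=#  (t=1,i=14, bit5=1)
  nb ..#..: next=.  (t=0,i=15, bit4=0)
  nb ...##: next=.  (t=0,i=5, bit3=0)
  nb ...#.: next=#  (t=0,i=14, bit2=1)
  nb ....#: next=.  (t=0,i=4, bit1=0)
  nb .....: next=.  (t=0,i=11, bit0=0)
  bits 01110001001010011011011101100100 = 1898559332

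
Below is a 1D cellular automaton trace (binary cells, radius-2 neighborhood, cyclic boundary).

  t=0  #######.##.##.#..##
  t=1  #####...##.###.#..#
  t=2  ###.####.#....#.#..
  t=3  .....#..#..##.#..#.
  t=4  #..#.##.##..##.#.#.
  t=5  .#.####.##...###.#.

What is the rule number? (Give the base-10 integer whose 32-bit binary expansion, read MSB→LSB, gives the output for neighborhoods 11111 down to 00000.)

  ##### -> #   bit 31 = 1  t=0,i=0
  ####. -> .   bit 30 = 0  t=0,i=5
  ###.# -> .   bit 29 = 0  t=0,i=6
  ###.. -> #   bit 28 = 1  t=1,i=4
  ##.## -> .   bit 27 = 0  t=0,i=7
  ##.#. -> #   bit 26 = 1  t=0,i=13
  ##..# -> .   bit 25 = 0  t=4,i=10
  ##... -> #   bit 24 = 1  t=1,i=5
  #.### -> .   bit 23 = 0  t=1,i=11
  #.##. -> #   bit 22 = 1  t=0,i=8
  #.#.# -> #   bit 21 = 1  t=4,i=15
  #.#.. -> .   bit 20 = 0  t=0,i=14
  #..## -> .   bit 19 = 0  t=0,i=16
  #..#. -> .   bit 18 = 0  t=3,i=7
  #...# -> #   bit 17 = 1  t=1,i=6
  #.... -> #   bit 16 = 1  t=2,i=11
  .#### -> #   bit 15 = 1  t=0,i=18
  .###. -> .   bit 14 = 0  t=1,i=12
  .##.# -> #   bit 13 = 1  t=0,i=9
  .##.. -> #   bit 12 = 1  t=4,i=9
  .#.## -> #   bit 11 = 1  t=4,i=4
  .#.#. -> .   bit 10 = 0  t=2,i=15
  .#..# -> #   bit 9 = 1  t=0,i=15
  .#... -> .   bit 8 = 0  t=2,i=10
  ..### -> .   bit 7 = 0  t=0,i=17
  ..##. -> .   bit 6 = 0  t=1,i=8
  ..#.# -> #   bit 5 = 1  t=2,i=14
  ..#.. -> #   bit 4 = 1  t=3,i=5
  ...## -> #   bit 3 = 1  t=1,i=7
  ...#. -> .   bit 2 = 0  t=2,i=13
  ....# -> #   bit 1 = 1  t=2,i=12
  ..... -> .   bit 0 = 0  t=3,i=1
  bits 10010101011000111011101000111010 = 2506340922

2506340922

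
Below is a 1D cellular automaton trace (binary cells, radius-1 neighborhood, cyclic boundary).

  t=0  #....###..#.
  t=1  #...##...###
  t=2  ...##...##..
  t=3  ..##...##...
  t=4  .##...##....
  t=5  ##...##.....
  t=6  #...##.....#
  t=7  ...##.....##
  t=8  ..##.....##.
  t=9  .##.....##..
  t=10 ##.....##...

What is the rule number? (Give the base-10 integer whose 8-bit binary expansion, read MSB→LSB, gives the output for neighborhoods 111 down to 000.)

  [7] ### => .  t=0,i=6
  [6] ##. => .  t=0,i=7
  [5] #.# => #  t=0,i=11
  [4] #.. => .  t=0,i=1
  [3] .## => #  t=0,i=5
  [2] .#. => #  t=0,i=0
  [1] ..# => #  t=0,i=4
  [0] ... => .  t=0,i=2
  bits 00101110 = 46

46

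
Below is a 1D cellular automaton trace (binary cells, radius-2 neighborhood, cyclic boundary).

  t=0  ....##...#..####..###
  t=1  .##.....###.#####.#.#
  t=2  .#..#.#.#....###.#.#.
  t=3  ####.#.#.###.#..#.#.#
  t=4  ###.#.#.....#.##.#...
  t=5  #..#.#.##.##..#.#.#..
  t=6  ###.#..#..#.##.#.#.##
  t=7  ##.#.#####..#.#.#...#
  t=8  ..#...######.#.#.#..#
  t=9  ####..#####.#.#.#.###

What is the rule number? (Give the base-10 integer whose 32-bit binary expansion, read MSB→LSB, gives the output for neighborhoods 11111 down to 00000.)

  nb #####: next=#  (t=1,i=14, bit31=1)
  nb ####.: next=#  (t=0,i=14, bit30=1)
  nb ###.#: next=.  (t=1,i=10, bit29=0)
  nb ###..: next=#  (t=0,i=15, bit28=1)
  nb ##.##: next=.  (t=1,i=11, bit27=0)
  nb ##.#.: next=#  (t=1,i=17, bit26=1)
  nb ##..#: next=#  (t=0,i=16, bit25=1)
  nb ##...: next=.  (t=0,i=0, bit24=0)
  nb #.###: next=.  (t=1,i=12, bit23=0)
  nb #.##.: next=#  (t=1,i=1, bit22=1)
  nb #.#.#: next=.  (t=1,i=18, bit21=0)
  nb #.#..: next=.  (t=2,i=8, bit20=0)
  nb #..##: next=.  (t=0,i=11, bit19=0)
  nb #..#.: next=#  (t=2,i=0, bit18=1)
  nb #...#: next=.  (t=0,i=7, bit17=0)
  nb #....: next=#  (t=0,i=1, bit16=1)
  nb .####: next=#  (t=0,i=13, bit15=1)
  nb .###.: next=.  (t=0,i=19, bit14=0)
  nb .##.#: next=.  (t=4,i=15, bit13=0)
  nb .##..: next=.  (t=0,i=5, bit12=0)
  nb .#.##: next=.  (t=1,i=0, bit11=0)
  nb .#.#.: next=#  (t=1,i=19, bit10=1)
  nb .#..#: next=#  (t=0,i=10, bit9=1)
  nb .#...: next=#  (t=2,i=9, bit8=1)
  nb ..###: next=#  (t=0,i=12, bit7=1)
  nb ..##.: next=.  (t=0,i=4, bit6=0)
  nb ..#.#: next=.  (t=2,i=4, bit5=0)
  nb ..#..: next=#  (t=0,i=9, bit4=1)
  nb ...##: next=.  (t=0,i=3, bit3=0)
  nb ...#.: next=#  (t=0,i=8, bit2=1)
  nb ....#: next=#  (t=0,i=2, bit1=1)
  nb .....: next=.  (t=1,i=5, bit0=0)
  bits 11010110010001011000011110010110 = 3594880918

3594880918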